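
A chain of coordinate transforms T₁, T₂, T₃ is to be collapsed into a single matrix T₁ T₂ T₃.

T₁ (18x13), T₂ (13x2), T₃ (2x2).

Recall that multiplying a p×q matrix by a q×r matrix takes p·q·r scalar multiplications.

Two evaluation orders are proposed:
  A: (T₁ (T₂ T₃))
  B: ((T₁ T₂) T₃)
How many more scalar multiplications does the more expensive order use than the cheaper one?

20

Order A = (T₁ (T₂ T₃)): (T₂ T₃): 13×2 by 2×2 → 13×2, cost 13·2·2 = 52; (T₁ (T₂ T₃)): 18×13 by 13×2 → 18×2, cost 18·13·2 = 468; cumulative 520. Total 520.
Order B = ((T₁ T₂) T₃): (T₁ T₂): 18×13 by 13×2 → 18×2, cost 18·13·2 = 468; ((T₁ T₂) T₃): 18×2 by 2×2 → 18×2, cost 18·2·2 = 72; cumulative 540. Total 540.
Difference: |520 − 540| = 20.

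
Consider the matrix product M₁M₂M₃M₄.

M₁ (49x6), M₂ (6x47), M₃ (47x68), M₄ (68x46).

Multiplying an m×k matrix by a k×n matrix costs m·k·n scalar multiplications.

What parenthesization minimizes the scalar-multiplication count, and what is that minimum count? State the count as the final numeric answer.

Adjacent pairs: M₁M₂ = 49·6·47 = 13818; M₂M₃ = 6·47·68 = 19176; M₃M₄ = 47·68·46 = 147016.
Length 3: M₁..M₃: k=1: 0+19176+49·6·68=39168; k=2: 13818+0+49·47·68=170422 → min 39168 | M₂..M₄: k=2: 0+147016+6·47·46=159988; k=3: 19176+0+6·68·46=37944 → min 37944.
Length 4: M₁..M₄: k=1: 0+37944+49·6·46=51468; k=2: 13818+147016+49·47·46=266772; k=3: 39168+0+49·68·46=192440 → min 51468.
Optimal parenthesization: (M₁((M₂M₃)M₄)) with cost 51468.

51468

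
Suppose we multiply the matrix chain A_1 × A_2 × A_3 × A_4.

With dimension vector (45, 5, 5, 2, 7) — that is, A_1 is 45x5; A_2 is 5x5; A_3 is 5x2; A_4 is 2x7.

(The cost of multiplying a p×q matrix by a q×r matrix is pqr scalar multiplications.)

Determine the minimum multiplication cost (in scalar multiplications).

1130

Adjacent pairs: A_1A_2 = 45·5·5 = 1125; A_2A_3 = 5·5·2 = 50; A_3A_4 = 5·2·7 = 70.
Length 3: A_1..A_3: k=1: 0+50+45·5·2=500; k=2: 1125+0+45·5·2=1575 → min 500 | A_2..A_4: k=2: 0+70+5·5·7=245; k=3: 50+0+5·2·7=120 → min 120.
Length 4: A_1..A_4: k=1: 0+120+45·5·7=1695; k=2: 1125+70+45·5·7=2770; k=3: 500+0+45·2·7=1130 → min 1130.
Optimal order: ((A_1 × (A_2 × A_3)) × A_4) with cost 1130.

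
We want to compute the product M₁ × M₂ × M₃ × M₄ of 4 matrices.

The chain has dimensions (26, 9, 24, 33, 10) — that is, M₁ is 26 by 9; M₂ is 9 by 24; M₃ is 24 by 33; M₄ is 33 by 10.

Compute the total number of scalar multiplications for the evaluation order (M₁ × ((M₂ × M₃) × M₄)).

(M₂ × M₃): 9×24 by 24×33 → 9×33, cost 9·24·33 = 7128
((M₂ × M₃) × M₄): 9×33 by 33×10 → 9×10, cost 9·33·10 = 2970; cumulative 10098
(M₁ × ((M₂ × M₃) × M₄)): 26×9 by 9×10 → 26×10, cost 26·9·10 = 2340; cumulative 12438
Total: 12438 scalar multiplications.

12438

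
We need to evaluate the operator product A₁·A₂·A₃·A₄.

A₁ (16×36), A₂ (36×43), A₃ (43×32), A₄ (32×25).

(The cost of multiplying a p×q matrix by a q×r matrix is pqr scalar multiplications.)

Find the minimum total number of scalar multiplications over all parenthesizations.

Adjacent pairs: A₁A₂ = 16·36·43 = 24768; A₂A₃ = 36·43·32 = 49536; A₃A₄ = 43·32·25 = 34400.
Length 3: A₁..A₃: k=1: 0+49536+16·36·32=67968; k=2: 24768+0+16·43·32=46784 → min 46784 | A₂..A₄: k=2: 0+34400+36·43·25=73100; k=3: 49536+0+36·32·25=78336 → min 73100.
Length 4: A₁..A₄: k=1: 0+73100+16·36·25=87500; k=2: 24768+34400+16·43·25=76368; k=3: 46784+0+16·32·25=59584 → min 59584.
Optimal order: (((A₁·A₂)·A₃)·A₄) with cost 59584.

59584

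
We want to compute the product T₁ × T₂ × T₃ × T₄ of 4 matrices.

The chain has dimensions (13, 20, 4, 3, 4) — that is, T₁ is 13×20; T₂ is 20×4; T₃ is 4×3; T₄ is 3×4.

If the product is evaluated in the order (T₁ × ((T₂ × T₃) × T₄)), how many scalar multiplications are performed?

1520

(T₂ × T₃): 20×4 by 4×3 → 20×3, cost 20·4·3 = 240
((T₂ × T₃) × T₄): 20×3 by 3×4 → 20×4, cost 20·3·4 = 240; cumulative 480
(T₁ × ((T₂ × T₃) × T₄)): 13×20 by 20×4 → 13×4, cost 13·20·4 = 1040; cumulative 1520
Total: 1520 scalar multiplications.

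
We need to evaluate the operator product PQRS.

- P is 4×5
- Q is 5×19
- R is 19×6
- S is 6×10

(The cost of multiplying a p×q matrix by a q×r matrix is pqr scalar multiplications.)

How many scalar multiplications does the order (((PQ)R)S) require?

1076

(PQ): 4×5 by 5×19 → 4×19, cost 4·5·19 = 380
((PQ)R): 4×19 by 19×6 → 4×6, cost 4·19·6 = 456; cumulative 836
(((PQ)R)S): 4×6 by 6×10 → 4×10, cost 4·6·10 = 240; cumulative 1076
Total: 1076 scalar multiplications.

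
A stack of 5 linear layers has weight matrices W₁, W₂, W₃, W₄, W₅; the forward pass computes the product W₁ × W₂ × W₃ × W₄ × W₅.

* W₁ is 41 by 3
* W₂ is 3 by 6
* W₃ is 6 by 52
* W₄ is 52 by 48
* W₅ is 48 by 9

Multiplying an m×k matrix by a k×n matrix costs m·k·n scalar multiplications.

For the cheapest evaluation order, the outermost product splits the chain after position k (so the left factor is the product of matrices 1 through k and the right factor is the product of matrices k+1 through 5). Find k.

Adjacent pairs: W₁W₂ = 41·3·6 = 738; W₂W₃ = 3·6·52 = 936; W₃W₄ = 6·52·48 = 14976; W₄W₅ = 52·48·9 = 22464.
Length 3: W₁..W₃: k=1: 0+936+41·3·52=7332; k=2: 738+0+41·6·52=13530 → min 7332 | W₂..W₄: k=2: 0+14976+3·6·48=15840; k=3: 936+0+3·52·48=8424 → min 8424 | W₃..W₅: k=3: 0+22464+6·52·9=25272; k=4: 14976+0+6·48·9=17568 → min 17568.
Length 4: W₁..W₄: k=1: 0+8424+41·3·48=14328; k=2: 738+14976+41·6·48=27522; k=3: 7332+0+41·52·48=109668 → min 14328 | W₂..W₅: k=2: 0+17568+3·6·9=17730; k=3: 936+22464+3·52·9=24804; k=4: 8424+0+3·48·9=9720 → min 9720.
Top-level splits: k=1: (W₁..W₁)·(W₂..W₅) → 0+9720+41·3·9 = 10827; k=2: (W₁..W₂)·(W₃..W₅) → 738+17568+41·6·9 = 20520; k=3: (W₁..W₃)·(W₄..W₅) → 7332+22464+41·52·9 = 48984; k=4: (W₁..W₄)·(W₅..W₅) → 14328+0+41·48·9 = 32040.
Best split is after W₁, i.e. k = 1.

1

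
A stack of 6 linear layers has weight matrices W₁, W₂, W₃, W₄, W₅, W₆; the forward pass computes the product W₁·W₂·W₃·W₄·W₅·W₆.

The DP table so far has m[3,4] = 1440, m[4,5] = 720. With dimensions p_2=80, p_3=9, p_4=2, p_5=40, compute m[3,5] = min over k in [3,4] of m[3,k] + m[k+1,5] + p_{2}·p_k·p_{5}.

7840

m[3,5] = min over k∈[3,4] of m[3,k]+m[k+1,5]+p_{2}·p_k·p_{5}.
k=3: 0 + 720 + 80·9·40 = 29520; k=4: 1440 + 0 + 80·2·40 = 7840.
Minimum: 7840 at k=4.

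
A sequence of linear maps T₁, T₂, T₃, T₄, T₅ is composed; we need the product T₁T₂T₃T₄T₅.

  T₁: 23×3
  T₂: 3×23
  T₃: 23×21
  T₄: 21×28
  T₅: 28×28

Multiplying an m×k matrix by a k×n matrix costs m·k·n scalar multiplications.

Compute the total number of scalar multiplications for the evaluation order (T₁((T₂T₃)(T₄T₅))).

21609

(T₂T₃): 3×23 by 23×21 → 3×21, cost 3·23·21 = 1449
(T₄T₅): 21×28 by 28×28 → 21×28, cost 21·28·28 = 16464
((T₂T₃)(T₄T₅)): 3×21 by 21×28 → 3×28, cost 3·21·28 = 1764; cumulative 19677
(T₁((T₂T₃)(T₄T₅))): 23×3 by 3×28 → 23×28, cost 23·3·28 = 1932; cumulative 21609
Total: 21609 scalar multiplications.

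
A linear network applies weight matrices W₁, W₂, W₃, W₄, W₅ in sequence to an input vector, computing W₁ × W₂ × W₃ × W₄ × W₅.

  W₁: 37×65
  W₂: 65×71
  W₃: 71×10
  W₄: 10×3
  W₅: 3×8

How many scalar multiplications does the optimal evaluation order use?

Adjacent pairs: W₁W₂ = 37·65·71 = 170755; W₂W₃ = 65·71·10 = 46150; W₃W₄ = 71·10·3 = 2130; W₄W₅ = 10·3·8 = 240.
Length 3: W₁..W₃: k=1: 0+46150+37·65·10=70200; k=2: 170755+0+37·71·10=197025 → min 70200 | W₂..W₄: k=2: 0+2130+65·71·3=15975; k=3: 46150+0+65·10·3=48100 → min 15975 | W₃..W₅: k=3: 0+240+71·10·8=5920; k=4: 2130+0+71·3·8=3834 → min 3834.
Length 4: W₁..W₄: k=1: 0+15975+37·65·3=23190; k=2: 170755+2130+37·71·3=180766; k=3: 70200+0+37·10·3=71310 → min 23190 | W₂..W₅: k=2: 0+3834+65·71·8=40754; k=3: 46150+240+65·10·8=51590; k=4: 15975+0+65·3·8=17535 → min 17535.
Length 5: W₁..W₅: k=1: 0+17535+37·65·8=36775; k=2: 170755+3834+37·71·8=195605; k=3: 70200+240+37·10·8=73400; k=4: 23190+0+37·3·8=24078 → min 24078.
Optimal order: ((W₁ × (W₂ × (W₃ × W₄))) × W₅) with cost 24078.

24078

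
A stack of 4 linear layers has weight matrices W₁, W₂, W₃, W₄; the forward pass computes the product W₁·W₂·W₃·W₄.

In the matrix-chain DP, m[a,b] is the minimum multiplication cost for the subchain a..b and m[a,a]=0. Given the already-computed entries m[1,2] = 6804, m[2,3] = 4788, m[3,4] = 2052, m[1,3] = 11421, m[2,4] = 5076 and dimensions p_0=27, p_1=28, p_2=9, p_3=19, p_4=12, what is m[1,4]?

m[1,4] = min over k∈[1,3] of m[1,k]+m[k+1,4]+p_{0}·p_k·p_{4}.
k=1: 0 + 5076 + 27·28·12 = 14148; k=2: 6804 + 2052 + 27·9·12 = 11772; k=3: 11421 + 0 + 27·19·12 = 17577.
Minimum: 11772 at k=2.

11772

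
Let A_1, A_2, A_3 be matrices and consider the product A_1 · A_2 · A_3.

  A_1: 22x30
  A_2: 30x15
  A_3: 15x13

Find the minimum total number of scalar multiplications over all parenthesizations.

Order (A_1 · (A_2 · A_3)): (A_2 · A_3): 30×15 by 15×13 → 30×13, cost 30·15·13 = 5850; (A_1 · (A_2 · A_3)): 22×30 by 30×13 → 22×13, cost 22·30·13 = 8580; cumulative 14430. Total 14430.
Order ((A_1 · A_2) · A_3): (A_1 · A_2): 22×30 by 30×15 → 22×15, cost 22·30·15 = 9900; ((A_1 · A_2) · A_3): 22×15 by 15×13 → 22×13, cost 22·15·13 = 4290; cumulative 14190. Total 14190.
Minimum: 14190.

14190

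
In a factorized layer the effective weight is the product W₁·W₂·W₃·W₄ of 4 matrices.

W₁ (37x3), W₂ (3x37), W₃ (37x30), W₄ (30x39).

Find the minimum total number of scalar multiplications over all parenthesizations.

11169

Adjacent pairs: W₁W₂ = 37·3·37 = 4107; W₂W₃ = 3·37·30 = 3330; W₃W₄ = 37·30·39 = 43290.
Length 3: W₁..W₃: k=1: 0+3330+37·3·30=6660; k=2: 4107+0+37·37·30=45177 → min 6660 | W₂..W₄: k=2: 0+43290+3·37·39=47619; k=3: 3330+0+3·30·39=6840 → min 6840.
Length 4: W₁..W₄: k=1: 0+6840+37·3·39=11169; k=2: 4107+43290+37·37·39=100788; k=3: 6660+0+37·30·39=49950 → min 11169.
Optimal order: (W₁·((W₂·W₃)·W₄)) with cost 11169.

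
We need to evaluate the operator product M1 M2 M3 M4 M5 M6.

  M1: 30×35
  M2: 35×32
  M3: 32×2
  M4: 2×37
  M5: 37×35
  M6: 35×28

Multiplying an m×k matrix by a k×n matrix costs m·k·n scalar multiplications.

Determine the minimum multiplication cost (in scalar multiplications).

10570

Adjacent pairs: M1M2 = 30·35·32 = 33600; M2M3 = 35·32·2 = 2240; M3M4 = 32·2·37 = 2368; M4M5 = 2·37·35 = 2590; M5M6 = 37·35·28 = 36260.
Length 3: M1..M3: k=1: 0+2240+30·35·2=4340; k=2: 33600+0+30·32·2=35520 → min 4340 | M2..M4: k=2: 0+2368+35·32·37=43808; k=3: 2240+0+35·2·37=4830 → min 4830 | M3..M5: k=3: 0+2590+32·2·35=4830; k=4: 2368+0+32·37·35=43808 → min 4830 | M4..M6: k=4: 0+36260+2·37·28=38332; k=5: 2590+0+2·35·28=4550 → min 4550.
Length 4: M1..M4: k=1: 0+4830+30·35·37=43680; k=2: 33600+2368+30·32·37=71488; k=3: 4340+0+30·2·37=6560 → min 6560 | M2..M5: k=2: 0+4830+35·32·35=44030; k=3: 2240+2590+35·2·35=7280; k=4: 4830+0+35·37·35=50155 → min 7280 | M3..M6: k=3: 0+4550+32·2·28=6342; k=4: 2368+36260+32·37·28=71780; k=5: 4830+0+32·35·28=36190 → min 6342.
Length 5: M1..M5: k=1: 0+7280+30·35·35=44030; k=2: 33600+4830+30·32·35=72030; k=3: 4340+2590+30·2·35=9030; k=4: 6560+0+30·37·35=45410 → min 9030 | M2..M6: k=2: 0+6342+35·32·28=37702; k=3: 2240+4550+35·2·28=8750; k=4: 4830+36260+35·37·28=77350; k=5: 7280+0+35·35·28=41580 → min 8750.
Length 6: M1..M6: k=1: 0+8750+30·35·28=38150; k=2: 33600+6342+30·32·28=66822; k=3: 4340+4550+30·2·28=10570; k=4: 6560+36260+30·37·28=73900; k=5: 9030+0+30·35·28=38430 → min 10570.
Optimal order: ((M1 (M2 M3)) ((M4 M5) M6)) with cost 10570.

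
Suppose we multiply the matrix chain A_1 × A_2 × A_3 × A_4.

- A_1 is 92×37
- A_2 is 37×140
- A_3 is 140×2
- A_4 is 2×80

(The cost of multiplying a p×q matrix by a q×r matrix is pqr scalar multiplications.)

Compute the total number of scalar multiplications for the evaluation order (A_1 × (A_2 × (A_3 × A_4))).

(A_3 × A_4): 140×2 by 2×80 → 140×80, cost 140·2·80 = 22400
(A_2 × (A_3 × A_4)): 37×140 by 140×80 → 37×80, cost 37·140·80 = 414400; cumulative 436800
(A_1 × (A_2 × (A_3 × A_4))): 92×37 by 37×80 → 92×80, cost 92·37·80 = 272320; cumulative 709120
Total: 709120 scalar multiplications.

709120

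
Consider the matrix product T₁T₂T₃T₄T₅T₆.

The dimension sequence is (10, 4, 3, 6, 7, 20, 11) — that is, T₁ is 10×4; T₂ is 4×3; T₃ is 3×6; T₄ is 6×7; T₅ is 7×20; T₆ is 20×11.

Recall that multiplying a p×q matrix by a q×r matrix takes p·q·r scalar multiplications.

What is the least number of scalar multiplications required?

1656

Adjacent pairs: T₁T₂ = 10·4·3 = 120; T₂T₃ = 4·3·6 = 72; T₃T₄ = 3·6·7 = 126; T₄T₅ = 6·7·20 = 840; T₅T₆ = 7·20·11 = 1540.
Length 3: T₁..T₃: k=1: 0+72+10·4·6=312; k=2: 120+0+10·3·6=300 → min 300 | T₂..T₄: k=2: 0+126+4·3·7=210; k=3: 72+0+4·6·7=240 → min 210 | T₃..T₅: k=3: 0+840+3·6·20=1200; k=4: 126+0+3·7·20=546 → min 546 | T₄..T₆: k=4: 0+1540+6·7·11=2002; k=5: 840+0+6·20·11=2160 → min 2002.
Length 4: T₁..T₄: k=1: 0+210+10·4·7=490; k=2: 120+126+10·3·7=456; k=3: 300+0+10·6·7=720 → min 456 | T₂..T₅: k=2: 0+546+4·3·20=786; k=3: 72+840+4·6·20=1392; k=4: 210+0+4·7·20=770 → min 770 | T₃..T₆: k=3: 0+2002+3·6·11=2200; k=4: 126+1540+3·7·11=1897; k=5: 546+0+3·20·11=1206 → min 1206.
Length 5: T₁..T₅: k=1: 0+770+10·4·20=1570; k=2: 120+546+10·3·20=1266; k=3: 300+840+10·6·20=2340; k=4: 456+0+10·7·20=1856 → min 1266 | T₂..T₆: k=2: 0+1206+4·3·11=1338; k=3: 72+2002+4·6·11=2338; k=4: 210+1540+4·7·11=2058; k=5: 770+0+4·20·11=1650 → min 1338.
Length 6: T₁..T₆: k=1: 0+1338+10·4·11=1778; k=2: 120+1206+10·3·11=1656; k=3: 300+2002+10·6·11=2962; k=4: 456+1540+10·7·11=2766; k=5: 1266+0+10·20·11=3466 → min 1656.
Optimal order: ((T₁T₂)(((T₃T₄)T₅)T₆)) with cost 1656.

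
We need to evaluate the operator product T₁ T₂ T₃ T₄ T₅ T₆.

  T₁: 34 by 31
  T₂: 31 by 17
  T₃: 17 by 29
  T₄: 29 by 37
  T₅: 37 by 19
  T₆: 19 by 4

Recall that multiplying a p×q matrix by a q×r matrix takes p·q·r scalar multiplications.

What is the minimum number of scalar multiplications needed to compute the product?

15400

Adjacent pairs: T₁T₂ = 34·31·17 = 17918; T₂T₃ = 31·17·29 = 15283; T₃T₄ = 17·29·37 = 18241; T₄T₅ = 29·37·19 = 20387; T₅T₆ = 37·19·4 = 2812.
Length 3: T₁..T₃: k=1: 0+15283+34·31·29=45849; k=2: 17918+0+34·17·29=34680 → min 34680 | T₂..T₄: k=2: 0+18241+31·17·37=37740; k=3: 15283+0+31·29·37=48546 → min 37740 | T₃..T₅: k=3: 0+20387+17·29·19=29754; k=4: 18241+0+17·37·19=30192 → min 29754 | T₄..T₆: k=4: 0+2812+29·37·4=7104; k=5: 20387+0+29·19·4=22591 → min 7104.
Length 4: T₁..T₄: k=1: 0+37740+34·31·37=76738; k=2: 17918+18241+34·17·37=57545; k=3: 34680+0+34·29·37=71162 → min 57545 | T₂..T₅: k=2: 0+29754+31·17·19=39767; k=3: 15283+20387+31·29·19=52751; k=4: 37740+0+31·37·19=59533 → min 39767 | T₃..T₆: k=3: 0+7104+17·29·4=9076; k=4: 18241+2812+17·37·4=23569; k=5: 29754+0+17·19·4=31046 → min 9076.
Length 5: T₁..T₅: k=1: 0+39767+34·31·19=59793; k=2: 17918+29754+34·17·19=58654; k=3: 34680+20387+34·29·19=73801; k=4: 57545+0+34·37·19=81447 → min 58654 | T₂..T₆: k=2: 0+9076+31·17·4=11184; k=3: 15283+7104+31·29·4=25983; k=4: 37740+2812+31·37·4=45140; k=5: 39767+0+31·19·4=42123 → min 11184.
Length 6: T₁..T₆: k=1: 0+11184+34·31·4=15400; k=2: 17918+9076+34·17·4=29306; k=3: 34680+7104+34·29·4=45728; k=4: 57545+2812+34·37·4=65389; k=5: 58654+0+34·19·4=61238 → min 15400.
Optimal order: (T₁ (T₂ (T₃ (T₄ (T₅ T₆))))) with cost 15400.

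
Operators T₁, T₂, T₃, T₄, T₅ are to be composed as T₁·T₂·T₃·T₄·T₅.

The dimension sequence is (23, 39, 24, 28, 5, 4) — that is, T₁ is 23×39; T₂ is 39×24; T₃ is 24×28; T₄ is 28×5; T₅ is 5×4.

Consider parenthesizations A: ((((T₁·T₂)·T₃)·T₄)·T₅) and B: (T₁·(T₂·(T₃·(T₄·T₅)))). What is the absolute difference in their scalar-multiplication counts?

Order A = ((((T₁·T₂)·T₃)·T₄)·T₅): (T₁·T₂): 23×39 by 39×24 → 23×24, cost 23·39·24 = 21528; ((T₁·T₂)·T₃): 23×24 by 24×28 → 23×28, cost 23·24·28 = 15456; cumulative 36984; (((T₁·T₂)·T₃)·T₄): 23×28 by 28×5 → 23×5, cost 23·28·5 = 3220; cumulative 40204; ((((T₁·T₂)·T₃)·T₄)·T₅): 23×5 by 5×4 → 23×4, cost 23·5·4 = 460; cumulative 40664. Total 40664.
Order B = (T₁·(T₂·(T₃·(T₄·T₅)))): (T₄·T₅): 28×5 by 5×4 → 28×4, cost 28·5·4 = 560; (T₃·(T₄·T₅)): 24×28 by 28×4 → 24×4, cost 24·28·4 = 2688; cumulative 3248; (T₂·(T₃·(T₄·T₅))): 39×24 by 24×4 → 39×4, cost 39·24·4 = 3744; cumulative 6992; (T₁·(T₂·(T₃·(T₄·T₅)))): 23×39 by 39×4 → 23×4, cost 23·39·4 = 3588; cumulative 10580. Total 10580.
Difference: |40664 − 10580| = 30084.

30084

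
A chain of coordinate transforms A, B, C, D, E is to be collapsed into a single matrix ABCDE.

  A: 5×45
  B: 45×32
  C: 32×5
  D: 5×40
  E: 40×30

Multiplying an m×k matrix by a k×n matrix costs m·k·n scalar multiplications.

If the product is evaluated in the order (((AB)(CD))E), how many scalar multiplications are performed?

(AB): 5×45 by 45×32 → 5×32, cost 5·45·32 = 7200
(CD): 32×5 by 5×40 → 32×40, cost 32·5·40 = 6400
((AB)(CD)): 5×32 by 32×40 → 5×40, cost 5·32·40 = 6400; cumulative 20000
(((AB)(CD))E): 5×40 by 40×30 → 5×30, cost 5·40·30 = 6000; cumulative 26000
Total: 26000 scalar multiplications.

26000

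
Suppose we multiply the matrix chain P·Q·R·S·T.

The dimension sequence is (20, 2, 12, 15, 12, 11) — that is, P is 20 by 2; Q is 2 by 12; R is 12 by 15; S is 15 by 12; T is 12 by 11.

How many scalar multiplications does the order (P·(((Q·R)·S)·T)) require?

1424

(Q·R): 2×12 by 12×15 → 2×15, cost 2·12·15 = 360
((Q·R)·S): 2×15 by 15×12 → 2×12, cost 2·15·12 = 360; cumulative 720
(((Q·R)·S)·T): 2×12 by 12×11 → 2×11, cost 2·12·11 = 264; cumulative 984
(P·(((Q·R)·S)·T)): 20×2 by 2×11 → 20×11, cost 20·2·11 = 440; cumulative 1424
Total: 1424 scalar multiplications.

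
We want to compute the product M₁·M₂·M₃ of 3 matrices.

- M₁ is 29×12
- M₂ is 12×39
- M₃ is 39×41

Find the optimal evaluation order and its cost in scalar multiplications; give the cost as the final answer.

(M₁·(M₂·M₃)): cost 33456.
((M₁·M₂)·M₃): cost 59943.
Optimal: (M₁·(M₂·M₃)) with cost 33456.

33456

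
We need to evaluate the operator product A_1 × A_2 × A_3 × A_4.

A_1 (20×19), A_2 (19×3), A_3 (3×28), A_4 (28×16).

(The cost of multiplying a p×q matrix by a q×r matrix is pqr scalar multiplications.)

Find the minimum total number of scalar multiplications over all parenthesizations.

3444

Adjacent pairs: A_1A_2 = 20·19·3 = 1140; A_2A_3 = 19·3·28 = 1596; A_3A_4 = 3·28·16 = 1344.
Length 3: A_1..A_3: k=1: 0+1596+20·19·28=12236; k=2: 1140+0+20·3·28=2820 → min 2820 | A_2..A_4: k=2: 0+1344+19·3·16=2256; k=3: 1596+0+19·28·16=10108 → min 2256.
Length 4: A_1..A_4: k=1: 0+2256+20·19·16=8336; k=2: 1140+1344+20·3·16=3444; k=3: 2820+0+20·28·16=11780 → min 3444.
Optimal order: ((A_1 × A_2) × (A_3 × A_4)) with cost 3444.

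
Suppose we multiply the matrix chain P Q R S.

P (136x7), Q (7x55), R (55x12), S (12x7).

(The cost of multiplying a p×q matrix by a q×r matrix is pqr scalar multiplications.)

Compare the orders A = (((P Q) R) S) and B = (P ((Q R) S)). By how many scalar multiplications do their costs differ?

141672

Order A = (((P Q) R) S): (P Q): 136×7 by 7×55 → 136×55, cost 136·7·55 = 52360; ((P Q) R): 136×55 by 55×12 → 136×12, cost 136·55·12 = 89760; cumulative 142120; (((P Q) R) S): 136×12 by 12×7 → 136×7, cost 136·12·7 = 11424; cumulative 153544. Total 153544.
Order B = (P ((Q R) S)): (Q R): 7×55 by 55×12 → 7×12, cost 7·55·12 = 4620; ((Q R) S): 7×12 by 12×7 → 7×7, cost 7·12·7 = 588; cumulative 5208; (P ((Q R) S)): 136×7 by 7×7 → 136×7, cost 136·7·7 = 6664; cumulative 11872. Total 11872.
Difference: |153544 − 11872| = 141672.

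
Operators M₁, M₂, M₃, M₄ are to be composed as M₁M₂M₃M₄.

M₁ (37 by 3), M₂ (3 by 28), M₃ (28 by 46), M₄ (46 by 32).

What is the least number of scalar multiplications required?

Adjacent pairs: M₁M₂ = 37·3·28 = 3108; M₂M₃ = 3·28·46 = 3864; M₃M₄ = 28·46·32 = 41216.
Length 3: M₁..M₃: k=1: 0+3864+37·3·46=8970; k=2: 3108+0+37·28·46=50764 → min 8970 | M₂..M₄: k=2: 0+41216+3·28·32=43904; k=3: 3864+0+3·46·32=8280 → min 8280.
Length 4: M₁..M₄: k=1: 0+8280+37·3·32=11832; k=2: 3108+41216+37·28·32=77476; k=3: 8970+0+37·46·32=63434 → min 11832.
Optimal order: (M₁((M₂M₃)M₄)) with cost 11832.

11832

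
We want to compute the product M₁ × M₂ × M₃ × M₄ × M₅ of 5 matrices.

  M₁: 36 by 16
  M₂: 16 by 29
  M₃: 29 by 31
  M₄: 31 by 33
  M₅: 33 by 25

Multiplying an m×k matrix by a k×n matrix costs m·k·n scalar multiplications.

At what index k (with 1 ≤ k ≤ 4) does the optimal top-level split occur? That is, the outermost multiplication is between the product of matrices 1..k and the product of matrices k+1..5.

Adjacent pairs: M₁M₂ = 36·16·29 = 16704; M₂M₃ = 16·29·31 = 14384; M₃M₄ = 29·31·33 = 29667; M₄M₅ = 31·33·25 = 25575.
Length 3: M₁..M₃: k=1: 0+14384+36·16·31=32240; k=2: 16704+0+36·29·31=49068 → min 32240 | M₂..M₄: k=2: 0+29667+16·29·33=44979; k=3: 14384+0+16·31·33=30752 → min 30752 | M₃..M₅: k=3: 0+25575+29·31·25=48050; k=4: 29667+0+29·33·25=53592 → min 48050.
Length 4: M₁..M₄: k=1: 0+30752+36·16·33=49760; k=2: 16704+29667+36·29·33=80823; k=3: 32240+0+36·31·33=69068 → min 49760 | M₂..M₅: k=2: 0+48050+16·29·25=59650; k=3: 14384+25575+16·31·25=52359; k=4: 30752+0+16·33·25=43952 → min 43952.
Top-level splits: k=1: (M₁..M₁)·(M₂..M₅) → 0+43952+36·16·25 = 58352; k=2: (M₁..M₂)·(M₃..M₅) → 16704+48050+36·29·25 = 90854; k=3: (M₁..M₃)·(M₄..M₅) → 32240+25575+36·31·25 = 85715; k=4: (M₁..M₄)·(M₅..M₅) → 49760+0+36·33·25 = 79460.
Best split is after M₁, i.e. k = 1.

1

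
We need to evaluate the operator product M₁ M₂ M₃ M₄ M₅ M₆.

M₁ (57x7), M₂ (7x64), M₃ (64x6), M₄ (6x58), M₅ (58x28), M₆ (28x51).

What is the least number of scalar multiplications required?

Adjacent pairs: M₁M₂ = 57·7·64 = 25536; M₂M₃ = 7·64·6 = 2688; M₃M₄ = 64·6·58 = 22272; M₄M₅ = 6·58·28 = 9744; M₅M₆ = 58·28·51 = 82824.
Length 3: M₁..M₃: k=1: 0+2688+57·7·6=5082; k=2: 25536+0+57·64·6=47424 → min 5082 | M₂..M₄: k=2: 0+22272+7·64·58=48256; k=3: 2688+0+7·6·58=5124 → min 5124 | M₃..M₅: k=3: 0+9744+64·6·28=20496; k=4: 22272+0+64·58·28=126208 → min 20496 | M₄..M₆: k=4: 0+82824+6·58·51=100572; k=5: 9744+0+6·28·51=18312 → min 18312.
Length 4: M₁..M₄: k=1: 0+5124+57·7·58=28266; k=2: 25536+22272+57·64·58=259392; k=3: 5082+0+57·6·58=24918 → min 24918 | M₂..M₅: k=2: 0+20496+7·64·28=33040; k=3: 2688+9744+7·6·28=13608; k=4: 5124+0+7·58·28=16492 → min 13608 | M₃..M₆: k=3: 0+18312+64·6·51=37896; k=4: 22272+82824+64·58·51=294408; k=5: 20496+0+64·28·51=111888 → min 37896.
Length 5: M₁..M₅: k=1: 0+13608+57·7·28=24780; k=2: 25536+20496+57·64·28=148176; k=3: 5082+9744+57·6·28=24402; k=4: 24918+0+57·58·28=117486 → min 24402 | M₂..M₆: k=2: 0+37896+7·64·51=60744; k=3: 2688+18312+7·6·51=23142; k=4: 5124+82824+7·58·51=108654; k=5: 13608+0+7·28·51=23604 → min 23142.
Length 6: M₁..M₆: k=1: 0+23142+57·7·51=43491; k=2: 25536+37896+57·64·51=249480; k=3: 5082+18312+57·6·51=40836; k=4: 24918+82824+57·58·51=276348; k=5: 24402+0+57·28·51=105798 → min 40836.
Optimal order: ((M₁ (M₂ M₃)) ((M₄ M₅) M₆)) with cost 40836.

40836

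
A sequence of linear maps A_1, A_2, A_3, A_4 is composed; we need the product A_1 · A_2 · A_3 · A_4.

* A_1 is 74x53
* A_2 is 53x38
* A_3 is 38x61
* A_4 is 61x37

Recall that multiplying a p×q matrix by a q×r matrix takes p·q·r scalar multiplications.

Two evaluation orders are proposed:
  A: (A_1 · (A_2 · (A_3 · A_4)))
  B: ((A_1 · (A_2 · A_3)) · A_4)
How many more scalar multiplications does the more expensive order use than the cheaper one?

223716

Order A = (A_1 · (A_2 · (A_3 · A_4))): (A_3 · A_4): 38×61 by 61×37 → 38×37, cost 38·61·37 = 85766; (A_2 · (A_3 · A_4)): 53×38 by 38×37 → 53×37, cost 53·38·37 = 74518; cumulative 160284; (A_1 · (A_2 · (A_3 · A_4))): 74×53 by 53×37 → 74×37, cost 74·53·37 = 145114; cumulative 305398. Total 305398.
Order B = ((A_1 · (A_2 · A_3)) · A_4): (A_2 · A_3): 53×38 by 38×61 → 53×61, cost 53·38·61 = 122854; (A_1 · (A_2 · A_3)): 74×53 by 53×61 → 74×61, cost 74·53·61 = 239242; cumulative 362096; ((A_1 · (A_2 · A_3)) · A_4): 74×61 by 61×37 → 74×37, cost 74·61·37 = 167018; cumulative 529114. Total 529114.
Difference: |305398 − 529114| = 223716.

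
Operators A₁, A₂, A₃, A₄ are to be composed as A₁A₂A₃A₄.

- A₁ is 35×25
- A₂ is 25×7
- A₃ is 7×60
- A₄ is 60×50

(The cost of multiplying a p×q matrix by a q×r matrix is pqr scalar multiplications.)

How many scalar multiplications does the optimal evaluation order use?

39375

Adjacent pairs: A₁A₂ = 35·25·7 = 6125; A₂A₃ = 25·7·60 = 10500; A₃A₄ = 7·60·50 = 21000.
Length 3: A₁..A₃: k=1: 0+10500+35·25·60=63000; k=2: 6125+0+35·7·60=20825 → min 20825 | A₂..A₄: k=2: 0+21000+25·7·50=29750; k=3: 10500+0+25·60·50=85500 → min 29750.
Length 4: A₁..A₄: k=1: 0+29750+35·25·50=73500; k=2: 6125+21000+35·7·50=39375; k=3: 20825+0+35·60·50=125825 → min 39375.
Optimal order: ((A₁A₂)(A₃A₄)) with cost 39375.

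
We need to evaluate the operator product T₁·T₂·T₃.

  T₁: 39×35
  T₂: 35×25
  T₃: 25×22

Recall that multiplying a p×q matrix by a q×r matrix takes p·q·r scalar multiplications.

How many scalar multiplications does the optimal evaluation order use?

49280

Order (T₁·(T₂·T₃)): (T₂·T₃): 35×25 by 25×22 → 35×22, cost 35·25·22 = 19250; (T₁·(T₂·T₃)): 39×35 by 35×22 → 39×22, cost 39·35·22 = 30030; cumulative 49280. Total 49280.
Order ((T₁·T₂)·T₃): (T₁·T₂): 39×35 by 35×25 → 39×25, cost 39·35·25 = 34125; ((T₁·T₂)·T₃): 39×25 by 25×22 → 39×22, cost 39·25·22 = 21450; cumulative 55575. Total 55575.
Minimum: 49280.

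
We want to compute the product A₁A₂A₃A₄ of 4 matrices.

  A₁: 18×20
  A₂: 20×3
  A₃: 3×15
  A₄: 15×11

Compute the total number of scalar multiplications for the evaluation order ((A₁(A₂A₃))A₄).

9270

(A₂A₃): 20×3 by 3×15 → 20×15, cost 20·3·15 = 900
(A₁(A₂A₃)): 18×20 by 20×15 → 18×15, cost 18·20·15 = 5400; cumulative 6300
((A₁(A₂A₃))A₄): 18×15 by 15×11 → 18×11, cost 18·15·11 = 2970; cumulative 9270
Total: 9270 scalar multiplications.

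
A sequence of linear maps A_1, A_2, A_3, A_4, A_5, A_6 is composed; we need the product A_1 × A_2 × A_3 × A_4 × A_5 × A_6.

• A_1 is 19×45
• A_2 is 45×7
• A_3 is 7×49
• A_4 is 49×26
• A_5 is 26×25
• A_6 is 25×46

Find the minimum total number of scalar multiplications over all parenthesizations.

Adjacent pairs: A_1A_2 = 19·45·7 = 5985; A_2A_3 = 45·7·49 = 15435; A_3A_4 = 7·49·26 = 8918; A_4A_5 = 49·26·25 = 31850; A_5A_6 = 26·25·46 = 29900.
Length 3: A_1..A_3: k=1: 0+15435+19·45·49=57330; k=2: 5985+0+19·7·49=12502 → min 12502 | A_2..A_4: k=2: 0+8918+45·7·26=17108; k=3: 15435+0+45·49·26=72765 → min 17108 | A_3..A_5: k=3: 0+31850+7·49·25=40425; k=4: 8918+0+7·26·25=13468 → min 13468 | A_4..A_6: k=4: 0+29900+49·26·46=88504; k=5: 31850+0+49·25·46=88200 → min 88200.
Length 4: A_1..A_4: k=1: 0+17108+19·45·26=39338; k=2: 5985+8918+19·7·26=18361; k=3: 12502+0+19·49·26=36708 → min 18361 | A_2..A_5: k=2: 0+13468+45·7·25=21343; k=3: 15435+31850+45·49·25=102410; k=4: 17108+0+45·26·25=46358 → min 21343 | A_3..A_6: k=3: 0+88200+7·49·46=103978; k=4: 8918+29900+7·26·46=47190; k=5: 13468+0+7·25·46=21518 → min 21518.
Length 5: A_1..A_5: k=1: 0+21343+19·45·25=42718; k=2: 5985+13468+19·7·25=22778; k=3: 12502+31850+19·49·25=67627; k=4: 18361+0+19·26·25=30711 → min 22778 | A_2..A_6: k=2: 0+21518+45·7·46=36008; k=3: 15435+88200+45·49·46=205065; k=4: 17108+29900+45·26·46=100828; k=5: 21343+0+45·25·46=73093 → min 36008.
Length 6: A_1..A_6: k=1: 0+36008+19·45·46=75338; k=2: 5985+21518+19·7·46=33621; k=3: 12502+88200+19·49·46=143528; k=4: 18361+29900+19·26·46=70985; k=5: 22778+0+19·25·46=44628 → min 33621.
Optimal order: ((A_1 × A_2) × (((A_3 × A_4) × A_5) × A_6)) with cost 33621.

33621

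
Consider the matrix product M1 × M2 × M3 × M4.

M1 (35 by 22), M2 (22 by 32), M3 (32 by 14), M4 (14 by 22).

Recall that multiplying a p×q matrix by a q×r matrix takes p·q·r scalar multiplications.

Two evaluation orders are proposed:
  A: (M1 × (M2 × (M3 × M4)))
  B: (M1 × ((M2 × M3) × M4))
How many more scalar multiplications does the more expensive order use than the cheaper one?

8712

Order A = (M1 × (M2 × (M3 × M4))): (M3 × M4): 32×14 by 14×22 → 32×22, cost 32·14·22 = 9856; (M2 × (M3 × M4)): 22×32 by 32×22 → 22×22, cost 22·32·22 = 15488; cumulative 25344; (M1 × (M2 × (M3 × M4))): 35×22 by 22×22 → 35×22, cost 35·22·22 = 16940; cumulative 42284. Total 42284.
Order B = (M1 × ((M2 × M3) × M4)): (M2 × M3): 22×32 by 32×14 → 22×14, cost 22·32·14 = 9856; ((M2 × M3) × M4): 22×14 by 14×22 → 22×22, cost 22·14·22 = 6776; cumulative 16632; (M1 × ((M2 × M3) × M4)): 35×22 by 22×22 → 35×22, cost 35·22·22 = 16940; cumulative 33572. Total 33572.
Difference: |42284 − 33572| = 8712.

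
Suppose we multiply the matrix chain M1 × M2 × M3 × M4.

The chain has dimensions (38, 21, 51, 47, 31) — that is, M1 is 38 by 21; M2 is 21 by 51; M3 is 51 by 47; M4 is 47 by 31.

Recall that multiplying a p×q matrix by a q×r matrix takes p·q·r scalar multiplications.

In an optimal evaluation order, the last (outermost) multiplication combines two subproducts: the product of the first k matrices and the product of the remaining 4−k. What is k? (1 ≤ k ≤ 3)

Adjacent pairs: M1M2 = 38·21·51 = 40698; M2M3 = 21·51·47 = 50337; M3M4 = 51·47·31 = 74307.
Length 3: M1..M3: k=1: 0+50337+38·21·47=87843; k=2: 40698+0+38·51·47=131784 → min 87843 | M2..M4: k=2: 0+74307+21·51·31=107508; k=3: 50337+0+21·47·31=80934 → min 80934.
Top-level splits: k=1: (M1..M1)·(M2..M4) → 0+80934+38·21·31 = 105672; k=2: (M1..M2)·(M3..M4) → 40698+74307+38·51·31 = 175083; k=3: (M1..M3)·(M4..M4) → 87843+0+38·47·31 = 143209.
Best split is after M1, i.e. k = 1.

1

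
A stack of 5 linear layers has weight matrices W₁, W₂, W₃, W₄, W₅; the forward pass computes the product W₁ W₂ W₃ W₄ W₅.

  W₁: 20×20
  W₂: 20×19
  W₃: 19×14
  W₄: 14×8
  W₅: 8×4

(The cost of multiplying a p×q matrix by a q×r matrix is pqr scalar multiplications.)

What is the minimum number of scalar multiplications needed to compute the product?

Adjacent pairs: W₁W₂ = 20·20·19 = 7600; W₂W₃ = 20·19·14 = 5320; W₃W₄ = 19·14·8 = 2128; W₄W₅ = 14·8·4 = 448.
Length 3: W₁..W₃: k=1: 0+5320+20·20·14=10920; k=2: 7600+0+20·19·14=12920 → min 10920 | W₂..W₄: k=2: 0+2128+20·19·8=5168; k=3: 5320+0+20·14·8=7560 → min 5168 | W₃..W₅: k=3: 0+448+19·14·4=1512; k=4: 2128+0+19·8·4=2736 → min 1512.
Length 4: W₁..W₄: k=1: 0+5168+20·20·8=8368; k=2: 7600+2128+20·19·8=12768; k=3: 10920+0+20·14·8=13160 → min 8368 | W₂..W₅: k=2: 0+1512+20·19·4=3032; k=3: 5320+448+20·14·4=6888; k=4: 5168+0+20·8·4=5808 → min 3032.
Length 5: W₁..W₅: k=1: 0+3032+20·20·4=4632; k=2: 7600+1512+20·19·4=10632; k=3: 10920+448+20·14·4=12488; k=4: 8368+0+20·8·4=9008 → min 4632.
Optimal order: (W₁ (W₂ (W₃ (W₄ W₅)))) with cost 4632.

4632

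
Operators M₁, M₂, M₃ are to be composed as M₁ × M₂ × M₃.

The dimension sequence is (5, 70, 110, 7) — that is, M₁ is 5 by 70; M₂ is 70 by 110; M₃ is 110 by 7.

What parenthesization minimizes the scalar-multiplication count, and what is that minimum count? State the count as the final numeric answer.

(M₁ × (M₂ × M₃)): cost 56350.
((M₁ × M₂) × M₃): cost 42350.
Optimal: ((M₁ × M₂) × M₃) with cost 42350.

42350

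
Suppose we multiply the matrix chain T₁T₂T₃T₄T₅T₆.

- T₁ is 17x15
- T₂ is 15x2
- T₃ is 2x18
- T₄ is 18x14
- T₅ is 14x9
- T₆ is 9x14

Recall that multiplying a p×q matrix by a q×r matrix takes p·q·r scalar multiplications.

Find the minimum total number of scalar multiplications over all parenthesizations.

1994

Adjacent pairs: T₁T₂ = 17·15·2 = 510; T₂T₃ = 15·2·18 = 540; T₃T₄ = 2·18·14 = 504; T₄T₅ = 18·14·9 = 2268; T₅T₆ = 14·9·14 = 1764.
Length 3: T₁..T₃: k=1: 0+540+17·15·18=5130; k=2: 510+0+17·2·18=1122 → min 1122 | T₂..T₄: k=2: 0+504+15·2·14=924; k=3: 540+0+15·18·14=4320 → min 924 | T₃..T₅: k=3: 0+2268+2·18·9=2592; k=4: 504+0+2·14·9=756 → min 756 | T₄..T₆: k=4: 0+1764+18·14·14=5292; k=5: 2268+0+18·9·14=4536 → min 4536.
Length 4: T₁..T₄: k=1: 0+924+17·15·14=4494; k=2: 510+504+17·2·14=1490; k=3: 1122+0+17·18·14=5406 → min 1490 | T₂..T₅: k=2: 0+756+15·2·9=1026; k=3: 540+2268+15·18·9=5238; k=4: 924+0+15·14·9=2814 → min 1026 | T₃..T₆: k=3: 0+4536+2·18·14=5040; k=4: 504+1764+2·14·14=2660; k=5: 756+0+2·9·14=1008 → min 1008.
Length 5: T₁..T₅: k=1: 0+1026+17·15·9=3321; k=2: 510+756+17·2·9=1572; k=3: 1122+2268+17·18·9=6144; k=4: 1490+0+17·14·9=3632 → min 1572 | T₂..T₆: k=2: 0+1008+15·2·14=1428; k=3: 540+4536+15·18·14=8856; k=4: 924+1764+15·14·14=5628; k=5: 1026+0+15·9·14=2916 → min 1428.
Length 6: T₁..T₆: k=1: 0+1428+17·15·14=4998; k=2: 510+1008+17·2·14=1994; k=3: 1122+4536+17·18·14=9942; k=4: 1490+1764+17·14·14=6586; k=5: 1572+0+17·9·14=3714 → min 1994.
Optimal order: ((T₁T₂)(((T₃T₄)T₅)T₆)) with cost 1994.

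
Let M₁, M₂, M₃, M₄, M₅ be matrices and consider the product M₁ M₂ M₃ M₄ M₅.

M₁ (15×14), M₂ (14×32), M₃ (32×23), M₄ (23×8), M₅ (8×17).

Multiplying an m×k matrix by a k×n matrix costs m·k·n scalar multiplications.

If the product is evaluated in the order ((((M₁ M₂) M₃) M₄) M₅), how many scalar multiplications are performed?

(M₁ M₂): 15×14 by 14×32 → 15×32, cost 15·14·32 = 6720
((M₁ M₂) M₃): 15×32 by 32×23 → 15×23, cost 15·32·23 = 11040; cumulative 17760
(((M₁ M₂) M₃) M₄): 15×23 by 23×8 → 15×8, cost 15·23·8 = 2760; cumulative 20520
((((M₁ M₂) M₃) M₄) M₅): 15×8 by 8×17 → 15×17, cost 15·8·17 = 2040; cumulative 22560
Total: 22560 scalar multiplications.

22560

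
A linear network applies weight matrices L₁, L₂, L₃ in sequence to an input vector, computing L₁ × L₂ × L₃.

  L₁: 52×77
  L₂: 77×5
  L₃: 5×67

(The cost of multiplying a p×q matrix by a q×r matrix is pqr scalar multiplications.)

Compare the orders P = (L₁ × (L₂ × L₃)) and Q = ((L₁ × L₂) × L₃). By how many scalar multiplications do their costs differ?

256623

Order P = (L₁ × (L₂ × L₃)): (L₂ × L₃): 77×5 by 5×67 → 77×67, cost 77·5·67 = 25795; (L₁ × (L₂ × L₃)): 52×77 by 77×67 → 52×67, cost 52·77·67 = 268268; cumulative 294063. Total 294063.
Order Q = ((L₁ × L₂) × L₃): (L₁ × L₂): 52×77 by 77×5 → 52×5, cost 52·77·5 = 20020; ((L₁ × L₂) × L₃): 52×5 by 5×67 → 52×67, cost 52·5·67 = 17420; cumulative 37440. Total 37440.
Difference: |294063 − 37440| = 256623.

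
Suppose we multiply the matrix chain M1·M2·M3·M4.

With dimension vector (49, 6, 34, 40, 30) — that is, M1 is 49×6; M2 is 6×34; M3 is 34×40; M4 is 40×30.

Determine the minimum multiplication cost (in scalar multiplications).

Adjacent pairs: M1M2 = 49·6·34 = 9996; M2M3 = 6·34·40 = 8160; M3M4 = 34·40·30 = 40800.
Length 3: M1..M3: k=1: 0+8160+49·6·40=19920; k=2: 9996+0+49·34·40=76636 → min 19920 | M2..M4: k=2: 0+40800+6·34·30=46920; k=3: 8160+0+6·40·30=15360 → min 15360.
Length 4: M1..M4: k=1: 0+15360+49·6·30=24180; k=2: 9996+40800+49·34·30=100776; k=3: 19920+0+49·40·30=78720 → min 24180.
Optimal order: (M1·((M2·M3)·M4)) with cost 24180.

24180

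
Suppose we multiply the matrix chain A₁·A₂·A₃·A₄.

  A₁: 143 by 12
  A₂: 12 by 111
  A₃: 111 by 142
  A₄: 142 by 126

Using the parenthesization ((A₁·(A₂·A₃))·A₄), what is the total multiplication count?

(A₂·A₃): 12×111 by 111×142 → 12×142, cost 12·111·142 = 189144
(A₁·(A₂·A₃)): 143×12 by 12×142 → 143×142, cost 143·12·142 = 243672; cumulative 432816
((A₁·(A₂·A₃))·A₄): 143×142 by 142×126 → 143×126, cost 143·142·126 = 2558556; cumulative 2991372
Total: 2991372 scalar multiplications.

2991372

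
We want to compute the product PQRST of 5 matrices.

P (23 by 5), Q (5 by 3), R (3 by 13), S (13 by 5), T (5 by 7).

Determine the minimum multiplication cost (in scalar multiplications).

1128

Adjacent pairs: PQ = 23·5·3 = 345; QR = 5·3·13 = 195; RS = 3·13·5 = 195; ST = 13·5·7 = 455.
Length 3: P..R: k=1: 0+195+23·5·13=1690; k=2: 345+0+23·3·13=1242 → min 1242 | Q..S: k=2: 0+195+5·3·5=270; k=3: 195+0+5·13·5=520 → min 270 | R..T: k=3: 0+455+3·13·7=728; k=4: 195+0+3·5·7=300 → min 300.
Length 4: P..S: k=1: 0+270+23·5·5=845; k=2: 345+195+23·3·5=885; k=3: 1242+0+23·13·5=2737 → min 845 | Q..T: k=2: 0+300+5·3·7=405; k=3: 195+455+5·13·7=1105; k=4: 270+0+5·5·7=445 → min 405.
Length 5: P..T: k=1: 0+405+23·5·7=1210; k=2: 345+300+23·3·7=1128; k=3: 1242+455+23·13·7=3790; k=4: 845+0+23·5·7=1650 → min 1128.
Optimal order: ((PQ)((RS)T)) with cost 1128.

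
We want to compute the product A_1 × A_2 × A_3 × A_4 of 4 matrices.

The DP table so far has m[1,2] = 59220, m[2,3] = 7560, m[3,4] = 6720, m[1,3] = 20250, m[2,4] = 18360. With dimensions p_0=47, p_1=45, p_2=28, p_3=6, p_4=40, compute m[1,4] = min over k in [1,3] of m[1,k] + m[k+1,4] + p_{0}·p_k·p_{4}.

m[1,4] = min over k∈[1,3] of m[1,k]+m[k+1,4]+p_{0}·p_k·p_{4}.
k=1: 0 + 18360 + 47·45·40 = 102960; k=2: 59220 + 6720 + 47·28·40 = 118580; k=3: 20250 + 0 + 47·6·40 = 31530.
Minimum: 31530 at k=3.

31530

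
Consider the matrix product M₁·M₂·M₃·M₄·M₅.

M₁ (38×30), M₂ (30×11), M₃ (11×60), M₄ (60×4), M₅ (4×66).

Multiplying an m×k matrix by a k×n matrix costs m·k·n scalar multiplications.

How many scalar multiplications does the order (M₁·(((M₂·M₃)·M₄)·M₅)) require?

110160

(M₂·M₃): 30×11 by 11×60 → 30×60, cost 30·11·60 = 19800
((M₂·M₃)·M₄): 30×60 by 60×4 → 30×4, cost 30·60·4 = 7200; cumulative 27000
(((M₂·M₃)·M₄)·M₅): 30×4 by 4×66 → 30×66, cost 30·4·66 = 7920; cumulative 34920
(M₁·(((M₂·M₃)·M₄)·M₅)): 38×30 by 30×66 → 38×66, cost 38·30·66 = 75240; cumulative 110160
Total: 110160 scalar multiplications.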